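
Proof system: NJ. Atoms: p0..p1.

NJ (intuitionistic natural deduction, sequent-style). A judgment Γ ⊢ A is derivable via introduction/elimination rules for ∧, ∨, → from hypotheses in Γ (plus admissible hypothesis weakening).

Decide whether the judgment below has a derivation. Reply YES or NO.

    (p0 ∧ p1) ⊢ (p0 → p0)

Proof tree:
[Wk] (p0 ∧ p1) ⊢ (p0 → p0)
  [→I]  ⊢ (p0 → p0)
    [Ax] p0 ⊢ p0

Result: YES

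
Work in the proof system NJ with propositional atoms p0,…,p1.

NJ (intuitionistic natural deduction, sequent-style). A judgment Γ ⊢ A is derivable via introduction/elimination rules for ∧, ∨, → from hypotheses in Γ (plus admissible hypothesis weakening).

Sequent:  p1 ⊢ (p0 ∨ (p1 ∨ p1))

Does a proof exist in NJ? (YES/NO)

Derivation (root first):
[∨I₂] p1 ⊢ (p0 ∨ (p1 ∨ p1))
  [∨I₁] p1 ⊢ (p1 ∨ p1)
    [Ax] p1 ⊢ p1

Result: YES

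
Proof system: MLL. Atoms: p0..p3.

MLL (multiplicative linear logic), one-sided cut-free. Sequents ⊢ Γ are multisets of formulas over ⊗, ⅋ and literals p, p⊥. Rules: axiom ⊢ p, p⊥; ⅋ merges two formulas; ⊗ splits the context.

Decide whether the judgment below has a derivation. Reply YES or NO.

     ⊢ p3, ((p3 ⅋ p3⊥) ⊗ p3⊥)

Derivation trace:
[⊗]  ⊢ p3, ((p3 ⅋ p3⊥) ⊗ p3⊥)
  [⅋]  ⊢ (p3 ⅋ p3⊥)
    [Ax]  ⊢ p3, p3⊥
  [Ax]  ⊢ p3, p3⊥

Result: YES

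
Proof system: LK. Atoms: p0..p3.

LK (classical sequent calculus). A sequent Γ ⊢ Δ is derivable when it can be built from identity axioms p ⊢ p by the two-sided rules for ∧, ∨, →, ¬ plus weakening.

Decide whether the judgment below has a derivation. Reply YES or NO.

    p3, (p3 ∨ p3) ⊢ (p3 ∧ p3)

Proof tree:
[∧R] p3, (p3 ∨ p3) ⊢ (p3 ∧ p3)
  [∨L] (p3 ∨ p3) ⊢ p3
    [Ax] p3 ⊢ p3
    [Ax] p3 ⊢ p3
  [Ax] p3 ⊢ p3

Result: YES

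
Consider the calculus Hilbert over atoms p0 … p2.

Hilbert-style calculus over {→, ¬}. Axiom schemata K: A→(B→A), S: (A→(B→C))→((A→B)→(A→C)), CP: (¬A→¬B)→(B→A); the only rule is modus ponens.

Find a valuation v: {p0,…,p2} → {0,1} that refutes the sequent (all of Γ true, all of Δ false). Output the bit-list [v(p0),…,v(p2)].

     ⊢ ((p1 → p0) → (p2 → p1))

Truth-table refutation:
  v=000: Γ:[] Δ:[((p1 → p0) → (p2 → p1))=T] refutes=False
  v=001: Γ:[] Δ:[((p1 → p0) → (p2 → p1))=F] refutes=True  ← countermodel

Result: [0, 0, 1]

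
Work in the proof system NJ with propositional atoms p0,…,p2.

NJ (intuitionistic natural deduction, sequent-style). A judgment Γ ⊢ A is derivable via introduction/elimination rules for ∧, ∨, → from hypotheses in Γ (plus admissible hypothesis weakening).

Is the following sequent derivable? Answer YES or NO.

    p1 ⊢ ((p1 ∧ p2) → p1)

Derivation (root first):
[→I] p1 ⊢ ((p1 ∧ p2) → p1)
  [Wk] p1, (p1 ∧ p2) ⊢ p1
    [Ax] p1 ⊢ p1

Result: YES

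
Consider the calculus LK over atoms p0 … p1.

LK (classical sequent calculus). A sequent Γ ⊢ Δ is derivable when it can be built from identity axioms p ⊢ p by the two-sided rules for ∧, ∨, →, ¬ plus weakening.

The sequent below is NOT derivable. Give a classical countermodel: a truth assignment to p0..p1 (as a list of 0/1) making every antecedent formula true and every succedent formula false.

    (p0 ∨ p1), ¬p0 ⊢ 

Search for a countermodel by truth-table:
  v=00: Γ:[(p0 ∨ p1)=F, ¬p0=T] Δ:[] refutes=False
  v=01: Γ:[(p0 ∨ p1)=T, ¬p0=T] Δ:[] refutes=True  ← countermodel

Result: [0, 1]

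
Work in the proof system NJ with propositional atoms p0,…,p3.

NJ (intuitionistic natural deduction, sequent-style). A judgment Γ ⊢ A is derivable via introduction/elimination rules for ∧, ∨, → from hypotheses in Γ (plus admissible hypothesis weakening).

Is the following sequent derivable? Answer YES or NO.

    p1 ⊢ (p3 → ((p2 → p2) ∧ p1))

Derivation trace:
[→I] p1 ⊢ (p3 → ((p2 → p2) ∧ p1))
  [Wk] p1, p3 ⊢ ((p2 → p2) ∧ p1)
    [∧I] p1 ⊢ ((p2 → p2) ∧ p1)
      [→I]  ⊢ (p2 → p2)
        [Ax] p2 ⊢ p2
      [Ax] p1 ⊢ p1

Result: YES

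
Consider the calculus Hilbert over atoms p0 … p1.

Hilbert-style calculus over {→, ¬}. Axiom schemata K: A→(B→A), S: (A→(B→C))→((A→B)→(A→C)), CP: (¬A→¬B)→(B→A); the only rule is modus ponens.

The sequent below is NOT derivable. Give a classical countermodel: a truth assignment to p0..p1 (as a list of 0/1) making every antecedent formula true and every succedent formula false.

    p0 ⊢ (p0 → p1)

Search for a countermodel by truth-table:
  v=00: Γ:[p0=F] Δ:[(p0 → p1)=T] refutes=False
  v=01: Γ:[p0=F] Δ:[(p0 → p1)=T] refutes=False
  v=10: Γ:[p0=T] Δ:[(p0 → p1)=F] refutes=True  ← countermodel

Result: [1, 0]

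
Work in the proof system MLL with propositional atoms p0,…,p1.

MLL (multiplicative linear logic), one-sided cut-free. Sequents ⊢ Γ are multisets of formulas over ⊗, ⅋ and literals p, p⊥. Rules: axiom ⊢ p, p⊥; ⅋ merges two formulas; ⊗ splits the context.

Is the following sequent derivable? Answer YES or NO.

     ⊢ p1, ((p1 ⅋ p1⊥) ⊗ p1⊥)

Derivation (root first):
[⊗]  ⊢ p1, ((p1 ⅋ p1⊥) ⊗ p1⊥)
  [⅋]  ⊢ (p1 ⅋ p1⊥)
    [Ax]  ⊢ p1, p1⊥
  [Ax]  ⊢ p1, p1⊥

Result: YES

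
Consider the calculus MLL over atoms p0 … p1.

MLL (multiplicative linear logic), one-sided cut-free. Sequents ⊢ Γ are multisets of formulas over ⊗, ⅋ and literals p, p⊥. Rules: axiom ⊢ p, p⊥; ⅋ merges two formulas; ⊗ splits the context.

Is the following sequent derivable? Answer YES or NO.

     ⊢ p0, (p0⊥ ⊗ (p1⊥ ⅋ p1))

Proof tree:
[⊗]  ⊢ p0, (p0⊥ ⊗ (p1⊥ ⅋ p1))
  [Ax]  ⊢ p0, p0⊥
  [⅋]  ⊢ (p1⊥ ⅋ p1)
    [Ax]  ⊢ p1, p1⊥

Result: YES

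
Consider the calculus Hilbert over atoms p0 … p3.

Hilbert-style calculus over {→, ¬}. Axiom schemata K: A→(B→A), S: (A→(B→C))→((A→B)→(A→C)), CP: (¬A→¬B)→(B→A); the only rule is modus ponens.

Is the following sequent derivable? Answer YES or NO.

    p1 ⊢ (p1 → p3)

Enumerate valuations to refute Γ ⊢ Δ:
  v=0000: Γ:[p1=F] Δ:[(p1 → p3)=T] refutes=False
  v=0001: Γ:[p1=F] Δ:[(p1 → p3)=T] refutes=False
  v=0010: Γ:[p1=F] Δ:[(p1 → p3)=T] refutes=False
  v=0011: Γ:[p1=F] Δ:[(p1 → p3)=T] refutes=False
  v=0100: Γ:[p1=T] Δ:[(p1 → p3)=F] refutes=True  ← countermodel

Result: NO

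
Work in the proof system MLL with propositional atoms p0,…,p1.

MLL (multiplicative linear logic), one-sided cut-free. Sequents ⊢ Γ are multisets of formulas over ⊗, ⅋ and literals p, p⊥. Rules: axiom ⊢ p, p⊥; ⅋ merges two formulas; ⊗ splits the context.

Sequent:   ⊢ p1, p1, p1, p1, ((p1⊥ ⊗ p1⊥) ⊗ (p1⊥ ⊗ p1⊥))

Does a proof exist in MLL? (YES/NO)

Derivation (root first):
[⊗]  ⊢ p1, p1, p1, p1, ((p1⊥ ⊗ p1⊥) ⊗ (p1⊥ ⊗ p1⊥))
  [⊗]  ⊢ p1, p1, (p1⊥ ⊗ p1⊥)
    [Ax]  ⊢ p1, p1⊥
    [Ax]  ⊢ p1, p1⊥
  [⊗]  ⊢ p1, p1, (p1⊥ ⊗ p1⊥)
    [Ax]  ⊢ p1, p1⊥
    [Ax]  ⊢ p1, p1⊥

Result: YES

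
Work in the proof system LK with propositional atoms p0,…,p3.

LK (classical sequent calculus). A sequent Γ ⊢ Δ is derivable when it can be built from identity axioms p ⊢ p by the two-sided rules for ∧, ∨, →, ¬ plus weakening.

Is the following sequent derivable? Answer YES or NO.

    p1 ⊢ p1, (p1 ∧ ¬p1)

Proof tree:
[∧R] p1 ⊢ p1, (p1 ∧ ¬p1)
  [Ax] p1 ⊢ p1
  [¬R]  ⊢ p1, ¬p1
    [Ax] p1 ⊢ p1

Result: YES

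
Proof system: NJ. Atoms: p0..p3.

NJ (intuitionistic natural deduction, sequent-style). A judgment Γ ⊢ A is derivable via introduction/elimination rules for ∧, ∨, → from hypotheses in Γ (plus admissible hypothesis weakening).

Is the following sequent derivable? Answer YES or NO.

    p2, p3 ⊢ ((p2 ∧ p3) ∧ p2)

Proof tree:
[∧I] p2, p3 ⊢ ((p2 ∧ p3) ∧ p2)
  [∧I] p2, p3 ⊢ (p2 ∧ p3)
    [Ax] p2 ⊢ p2
    [Ax] p3 ⊢ p3
  [Ax] p2 ⊢ p2

Result: YES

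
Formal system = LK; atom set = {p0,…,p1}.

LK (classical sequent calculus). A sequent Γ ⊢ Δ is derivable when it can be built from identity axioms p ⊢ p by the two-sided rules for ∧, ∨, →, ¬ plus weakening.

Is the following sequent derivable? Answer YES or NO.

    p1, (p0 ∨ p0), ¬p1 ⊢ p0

Derivation (root first):
[¬L] p1, (p0 ∨ p0), ¬p1 ⊢ p0
  [∨L] p1, (p0 ∨ p0) ⊢ p1, p0
    [Ax] p0 ⊢ p0
    [WL] p1, p0 ⊢ p1
      [Ax] p1 ⊢ p1

Result: YES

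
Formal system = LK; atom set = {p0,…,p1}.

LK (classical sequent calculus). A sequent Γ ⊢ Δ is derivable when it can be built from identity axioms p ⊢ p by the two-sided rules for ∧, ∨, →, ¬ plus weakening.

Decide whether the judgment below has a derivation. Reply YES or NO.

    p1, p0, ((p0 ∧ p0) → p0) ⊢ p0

Derivation (root first):
[→L] p1, p0, ((p0 ∧ p0) → p0) ⊢ p0
  [∧R] p1, p0 ⊢ (p0 ∧ p0)
    [Ax] p0 ⊢ p0
    [WL] p0, p1 ⊢ p0
      [Ax] p0 ⊢ p0
  [Ax] p0 ⊢ p0

Result: YES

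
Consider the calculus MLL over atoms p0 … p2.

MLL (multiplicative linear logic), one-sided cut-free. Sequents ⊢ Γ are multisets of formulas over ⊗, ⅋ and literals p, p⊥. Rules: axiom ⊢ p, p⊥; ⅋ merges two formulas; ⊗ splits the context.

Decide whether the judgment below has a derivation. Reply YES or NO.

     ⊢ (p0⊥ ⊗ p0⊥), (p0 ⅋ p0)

Proof tree:
[⅋]  ⊢ (p0⊥ ⊗ p0⊥), (p0 ⅋ p0)
  [⊗]  ⊢ p0, p0, (p0⊥ ⊗ p0⊥)
    [Ax]  ⊢ p0, p0⊥
    [Ax]  ⊢ p0, p0⊥

Result: YES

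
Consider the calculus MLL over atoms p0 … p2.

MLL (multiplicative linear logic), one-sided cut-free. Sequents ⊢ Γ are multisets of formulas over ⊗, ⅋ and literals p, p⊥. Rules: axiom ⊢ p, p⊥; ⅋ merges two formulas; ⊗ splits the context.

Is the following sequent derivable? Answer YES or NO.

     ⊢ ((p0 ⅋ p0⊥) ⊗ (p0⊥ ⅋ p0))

Proof tree:
[⊗]  ⊢ ((p0 ⅋ p0⊥) ⊗ (p0⊥ ⅋ p0))
  [⅋]  ⊢ (p0 ⅋ p0⊥)
    [Ax]  ⊢ p0, p0⊥
  [⅋]  ⊢ (p0⊥ ⅋ p0)
    [Ax]  ⊢ p0, p0⊥

Result: YES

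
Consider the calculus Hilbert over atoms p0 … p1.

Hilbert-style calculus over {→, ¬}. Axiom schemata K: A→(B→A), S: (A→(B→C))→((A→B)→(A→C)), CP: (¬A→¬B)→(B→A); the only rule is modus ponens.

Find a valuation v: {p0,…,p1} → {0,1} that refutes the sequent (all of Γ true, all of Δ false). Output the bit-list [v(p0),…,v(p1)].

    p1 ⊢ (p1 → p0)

Enumerate valuations to refute Γ ⊢ Δ:
  v=00: Γ:[p1=F] Δ:[(p1 → p0)=T] refutes=False
  v=01: Γ:[p1=T] Δ:[(p1 → p0)=F] refutes=True  ← countermodel

Result: [0, 1]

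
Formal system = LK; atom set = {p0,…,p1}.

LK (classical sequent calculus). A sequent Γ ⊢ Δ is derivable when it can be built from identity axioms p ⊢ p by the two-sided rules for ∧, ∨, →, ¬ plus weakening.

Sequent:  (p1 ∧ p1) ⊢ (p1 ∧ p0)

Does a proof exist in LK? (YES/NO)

Search for a countermodel by truth-table:
  v=00: Γ:[(p1 ∧ p1)=F] Δ:[(p1 ∧ p0)=F] refutes=False
  v=01: Γ:[(p1 ∧ p1)=T] Δ:[(p1 ∧ p0)=F] refutes=True  ← countermodel

Result: NO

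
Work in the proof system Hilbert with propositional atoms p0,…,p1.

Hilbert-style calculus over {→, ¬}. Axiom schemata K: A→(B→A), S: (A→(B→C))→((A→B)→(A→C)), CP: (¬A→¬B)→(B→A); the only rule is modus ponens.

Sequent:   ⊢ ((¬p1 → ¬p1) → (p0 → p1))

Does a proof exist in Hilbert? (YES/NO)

Enumerate valuations to refute Γ ⊢ Δ:
  v=00: Γ:[] Δ:[((¬p1 → ¬p1) → (p0 → p1))=T] refutes=False
  v=01: Γ:[] Δ:[((¬p1 → ¬p1) → (p0 → p1))=T] refutes=False
  v=10: Γ:[] Δ:[((¬p1 → ¬p1) → (p0 → p1))=F] refutes=True  ← countermodel

Result: NO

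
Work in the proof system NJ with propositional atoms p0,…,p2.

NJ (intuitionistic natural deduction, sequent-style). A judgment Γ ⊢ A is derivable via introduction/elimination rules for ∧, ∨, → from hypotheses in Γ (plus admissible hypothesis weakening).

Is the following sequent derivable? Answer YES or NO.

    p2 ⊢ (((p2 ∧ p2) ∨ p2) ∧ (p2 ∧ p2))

Proof tree:
[∧I] p2 ⊢ (((p2 ∧ p2) ∨ p2) ∧ (p2 ∧ p2))
  [∨I₁] p2 ⊢ ((p2 ∧ p2) ∨ p2)
    [∧I] p2 ⊢ (p2 ∧ p2)
      [Ax] p2 ⊢ p2
      [Ax] p2 ⊢ p2
  [∧I] p2 ⊢ (p2 ∧ p2)
    [Ax] p2 ⊢ p2
    [Ax] p2 ⊢ p2

Result: YES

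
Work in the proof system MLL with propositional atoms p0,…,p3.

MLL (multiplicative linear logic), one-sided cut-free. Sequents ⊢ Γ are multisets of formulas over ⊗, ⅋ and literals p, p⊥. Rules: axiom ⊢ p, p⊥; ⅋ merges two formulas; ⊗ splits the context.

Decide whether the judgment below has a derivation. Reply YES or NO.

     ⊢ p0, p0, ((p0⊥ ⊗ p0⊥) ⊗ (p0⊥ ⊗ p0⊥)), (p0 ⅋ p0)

Derivation trace:
[⅋]  ⊢ p0, p0, ((p0⊥ ⊗ p0⊥) ⊗ (p0⊥ ⊗ p0⊥)), (p0 ⅋ p0)
  [⊗]  ⊢ p0, p0, p0, p0, ((p0⊥ ⊗ p0⊥) ⊗ (p0⊥ ⊗ p0⊥))
    [⊗]  ⊢ p0, p0, (p0⊥ ⊗ p0⊥)
      [Ax]  ⊢ p0, p0⊥
      [Ax]  ⊢ p0, p0⊥
    [⊗]  ⊢ p0, p0, (p0⊥ ⊗ p0⊥)
      [Ax]  ⊢ p0, p0⊥
      [Ax]  ⊢ p0, p0⊥

Result: YES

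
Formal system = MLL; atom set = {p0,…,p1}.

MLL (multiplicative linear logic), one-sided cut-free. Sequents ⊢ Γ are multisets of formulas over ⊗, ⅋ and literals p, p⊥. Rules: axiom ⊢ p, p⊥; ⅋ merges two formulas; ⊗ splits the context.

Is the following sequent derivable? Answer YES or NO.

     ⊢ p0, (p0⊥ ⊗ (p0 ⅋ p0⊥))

Derivation (root first):
[⊗]  ⊢ p0, (p0⊥ ⊗ (p0 ⅋ p0⊥))
  [Ax]  ⊢ p0, p0⊥
  [⅋]  ⊢ (p0 ⅋ p0⊥)
    [Ax]  ⊢ p0, p0⊥

Result: YES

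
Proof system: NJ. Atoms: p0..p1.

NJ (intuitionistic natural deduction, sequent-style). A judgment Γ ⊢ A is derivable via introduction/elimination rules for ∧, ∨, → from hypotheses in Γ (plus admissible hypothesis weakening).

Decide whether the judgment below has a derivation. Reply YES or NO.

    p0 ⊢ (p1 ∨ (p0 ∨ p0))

Proof tree:
[∨I₂] p0 ⊢ (p1 ∨ (p0 ∨ p0))
  [∨I₂] p0 ⊢ (p0 ∨ p0)
    [Ax] p0 ⊢ p0

Result: YES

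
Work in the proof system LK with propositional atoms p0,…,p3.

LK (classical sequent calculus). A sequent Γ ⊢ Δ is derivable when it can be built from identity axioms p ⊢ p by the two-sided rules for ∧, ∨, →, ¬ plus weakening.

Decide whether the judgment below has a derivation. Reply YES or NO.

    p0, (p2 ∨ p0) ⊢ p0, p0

Derivation trace:
[WR] p0, (p2 ∨ p0) ⊢ p0, p0
  [∨L] p0, (p2 ∨ p0) ⊢ p0
    [WL] p0, p0, p2 ⊢ p0
      [WL] p0, p0 ⊢ p0
        [Ax] p0 ⊢ p0
    [Ax] p0 ⊢ p0

Result: YES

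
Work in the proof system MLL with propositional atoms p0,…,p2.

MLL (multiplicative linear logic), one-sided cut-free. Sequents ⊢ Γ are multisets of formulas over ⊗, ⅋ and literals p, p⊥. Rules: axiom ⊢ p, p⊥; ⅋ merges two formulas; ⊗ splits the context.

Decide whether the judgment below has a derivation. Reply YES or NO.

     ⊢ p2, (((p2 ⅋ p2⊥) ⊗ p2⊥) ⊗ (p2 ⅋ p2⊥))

Derivation trace:
[⊗]  ⊢ p2, (((p2 ⅋ p2⊥) ⊗ p2⊥) ⊗ (p2 ⅋ p2⊥))
  [⊗]  ⊢ p2, ((p2 ⅋ p2⊥) ⊗ p2⊥)
    [⅋]  ⊢ (p2 ⅋ p2⊥)
      [Ax]  ⊢ p2, p2⊥
    [Ax]  ⊢ p2, p2⊥
  [⅋]  ⊢ (p2 ⅋ p2⊥)
    [Ax]  ⊢ p2, p2⊥

Result: YES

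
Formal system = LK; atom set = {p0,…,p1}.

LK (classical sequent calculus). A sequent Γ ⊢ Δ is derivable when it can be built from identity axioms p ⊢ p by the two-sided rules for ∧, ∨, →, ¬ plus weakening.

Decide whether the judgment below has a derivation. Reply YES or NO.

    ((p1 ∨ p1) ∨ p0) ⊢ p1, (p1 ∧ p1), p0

Derivation (root first):
[∨L] ((p1 ∨ p1) ∨ p0) ⊢ p1, (p1 ∧ p1), p0
  [∨L] (p1 ∨ p1) ⊢ p1, (p1 ∧ p1)
    [Ax] p1 ⊢ p1
    [∧R] p1 ⊢ (p1 ∧ p1)
      [Ax] p1 ⊢ p1
      [Ax] p1 ⊢ p1
  [Ax] p0 ⊢ p0

Result: YES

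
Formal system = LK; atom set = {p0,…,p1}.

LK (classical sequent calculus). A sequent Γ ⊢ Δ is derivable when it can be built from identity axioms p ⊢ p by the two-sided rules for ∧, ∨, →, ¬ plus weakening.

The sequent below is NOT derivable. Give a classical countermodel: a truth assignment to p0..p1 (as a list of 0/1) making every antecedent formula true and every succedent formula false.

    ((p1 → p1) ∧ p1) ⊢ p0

Truth-table refutation:
  v=00: Γ:[((p1 → p1) ∧ p1)=F] Δ:[p0=F] refutes=False
  v=01: Γ:[((p1 → p1) ∧ p1)=T] Δ:[p0=F] refutes=True  ← countermodel

Result: [0, 1]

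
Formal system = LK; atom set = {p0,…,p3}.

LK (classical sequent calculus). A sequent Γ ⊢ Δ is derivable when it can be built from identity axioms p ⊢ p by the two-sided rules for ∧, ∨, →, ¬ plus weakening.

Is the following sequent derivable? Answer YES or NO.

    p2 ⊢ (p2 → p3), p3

Search for a countermodel by truth-table:
  v=0000: Γ:[p2=F] Δ:[(p2 → p3)=T, p3=F] refutes=False
  v=0001: Γ:[p2=F] Δ:[(p2 → p3)=T, p3=T] refutes=False
  v=0010: Γ:[p2=T] Δ:[(p2 → p3)=F, p3=F] refutes=True  ← countermodel

Result: NO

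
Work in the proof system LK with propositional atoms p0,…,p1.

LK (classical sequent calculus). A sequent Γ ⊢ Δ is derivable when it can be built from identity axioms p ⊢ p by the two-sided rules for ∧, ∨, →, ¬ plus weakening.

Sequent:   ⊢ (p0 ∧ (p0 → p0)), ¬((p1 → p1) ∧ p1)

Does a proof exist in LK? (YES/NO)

Search for a countermodel by truth-table:
  v=00: Γ:[] Δ:[(p0 ∧ (p0 → p0))=F, ¬((p1 → p1) ∧ p1)=T] refutes=False
  v=01: Γ:[] Δ:[(p0 ∧ (p0 → p0))=F, ¬((p1 → p1) ∧ p1)=F] refutes=True  ← countermodel

Result: NO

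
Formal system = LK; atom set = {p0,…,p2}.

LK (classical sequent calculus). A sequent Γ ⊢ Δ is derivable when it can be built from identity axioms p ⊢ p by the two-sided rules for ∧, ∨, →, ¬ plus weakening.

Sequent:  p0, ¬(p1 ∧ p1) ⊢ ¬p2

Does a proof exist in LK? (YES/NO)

Enumerate valuations to refute Γ ⊢ Δ:
  v=000: Γ:[p0=F, ¬(p1 ∧ p1)=T] Δ:[¬p2=T] refutes=False
  v=001: Γ:[p0=F, ¬(p1 ∧ p1)=T] Δ:[¬p2=F] refutes=False
  v=010: Γ:[p0=F, ¬(p1 ∧ p1)=F] Δ:[¬p2=T] refutes=False
  v=011: Γ:[p0=F, ¬(p1 ∧ p1)=F] Δ:[¬p2=F] refutes=False
  v=100: Γ:[p0=T, ¬(p1 ∧ p1)=T] Δ:[¬p2=T] refutes=False
  v=101: Γ:[p0=T, ¬(p1 ∧ p1)=T] Δ:[¬p2=F] refutes=True  ← countermodel

Result: NO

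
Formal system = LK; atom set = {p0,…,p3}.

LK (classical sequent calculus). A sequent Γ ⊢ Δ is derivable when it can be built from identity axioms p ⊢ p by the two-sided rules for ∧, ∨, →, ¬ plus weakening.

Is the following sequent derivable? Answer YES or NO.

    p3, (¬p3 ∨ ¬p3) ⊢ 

Proof tree:
[∨L] p3, (¬p3 ∨ ¬p3) ⊢ 
  [¬L] p3, ¬p3 ⊢ 
    [Ax] p3 ⊢ p3
  [¬L] p3, ¬p3 ⊢ 
    [Ax] p3 ⊢ p3

Result: YES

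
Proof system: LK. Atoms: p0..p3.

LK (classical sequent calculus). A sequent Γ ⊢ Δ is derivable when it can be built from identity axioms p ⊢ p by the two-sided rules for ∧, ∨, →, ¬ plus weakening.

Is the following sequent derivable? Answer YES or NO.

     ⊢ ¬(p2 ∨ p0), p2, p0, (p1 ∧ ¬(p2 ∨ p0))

Derivation (root first):
[∧R]  ⊢ ¬(p2 ∨ p0), p2, p0, (p1 ∧ ¬(p2 ∨ p0))
  [WR]  ⊢ p2, p0, ¬(p2 ∨ p0), p1
    [¬R]  ⊢ p2, p0, ¬(p2 ∨ p0)
      [∨L] (p2 ∨ p0) ⊢ p2, p0
        [Ax] p2 ⊢ p2
        [Ax] p0 ⊢ p0
  [¬R]  ⊢ p2, p0, ¬(p2 ∨ p0)
    [∨L] (p2 ∨ p0) ⊢ p2, p0
      [Ax] p2 ⊢ p2
      [Ax] p0 ⊢ p0

Result: YES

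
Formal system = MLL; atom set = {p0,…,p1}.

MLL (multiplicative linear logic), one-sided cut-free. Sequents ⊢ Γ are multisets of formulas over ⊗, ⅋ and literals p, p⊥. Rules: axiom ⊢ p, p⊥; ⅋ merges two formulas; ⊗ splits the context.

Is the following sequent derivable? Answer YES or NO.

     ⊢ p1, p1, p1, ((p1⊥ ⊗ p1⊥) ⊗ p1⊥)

Derivation trace:
[⊗]  ⊢ p1, p1, p1, ((p1⊥ ⊗ p1⊥) ⊗ p1⊥)
  [⊗]  ⊢ p1, p1, (p1⊥ ⊗ p1⊥)
    [Ax]  ⊢ p1, p1⊥
    [Ax]  ⊢ p1, p1⊥
  [Ax]  ⊢ p1, p1⊥

Result: YES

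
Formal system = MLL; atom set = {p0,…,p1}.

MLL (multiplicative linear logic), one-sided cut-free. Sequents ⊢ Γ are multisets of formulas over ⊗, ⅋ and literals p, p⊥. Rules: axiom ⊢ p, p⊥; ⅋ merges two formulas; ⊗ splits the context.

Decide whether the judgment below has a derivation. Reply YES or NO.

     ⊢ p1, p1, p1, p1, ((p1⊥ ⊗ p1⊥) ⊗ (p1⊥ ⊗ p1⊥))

Derivation (root first):
[⊗]  ⊢ p1, p1, p1, p1, ((p1⊥ ⊗ p1⊥) ⊗ (p1⊥ ⊗ p1⊥))
  [⊗]  ⊢ p1, p1, (p1⊥ ⊗ p1⊥)
    [Ax]  ⊢ p1, p1⊥
    [Ax]  ⊢ p1, p1⊥
  [⊗]  ⊢ p1, p1, (p1⊥ ⊗ p1⊥)
    [Ax]  ⊢ p1, p1⊥
    [Ax]  ⊢ p1, p1⊥

Result: YES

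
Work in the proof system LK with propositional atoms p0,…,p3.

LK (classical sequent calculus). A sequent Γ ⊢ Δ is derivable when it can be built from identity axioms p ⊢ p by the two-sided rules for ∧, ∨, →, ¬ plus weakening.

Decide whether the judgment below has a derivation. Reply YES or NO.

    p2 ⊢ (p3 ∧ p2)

Enumerate valuations to refute Γ ⊢ Δ:
  v=0000: Γ:[p2=F] Δ:[(p3 ∧ p2)=F] refutes=False
  v=0001: Γ:[p2=F] Δ:[(p3 ∧ p2)=F] refutes=False
  v=0010: Γ:[p2=T] Δ:[(p3 ∧ p2)=F] refutes=True  ← countermodel

Result: NO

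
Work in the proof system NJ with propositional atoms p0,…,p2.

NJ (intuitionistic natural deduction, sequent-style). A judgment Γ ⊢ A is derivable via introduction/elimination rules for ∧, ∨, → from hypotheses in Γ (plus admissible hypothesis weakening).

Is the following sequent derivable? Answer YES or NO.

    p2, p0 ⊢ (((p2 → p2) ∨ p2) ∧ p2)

Derivation (root first):
[∧I] p2, p0 ⊢ (((p2 → p2) ∨ p2) ∧ p2)
  [∨I₁] p0 ⊢ ((p2 → p2) ∨ p2)
    [Wk] p0 ⊢ (p2 → p2)
      [→I]  ⊢ (p2 → p2)
        [Ax] p2 ⊢ p2
  [Ax] p2 ⊢ p2

Result: YES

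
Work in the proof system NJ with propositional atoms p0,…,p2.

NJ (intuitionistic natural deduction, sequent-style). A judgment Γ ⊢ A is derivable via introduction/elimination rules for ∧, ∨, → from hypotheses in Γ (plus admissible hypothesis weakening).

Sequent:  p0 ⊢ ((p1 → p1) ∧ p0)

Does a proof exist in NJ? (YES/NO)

Derivation (root first):
[∧I] p0 ⊢ ((p1 → p1) ∧ p0)
  [→I]  ⊢ (p1 → p1)
    [Ax] p1 ⊢ p1
  [Ax] p0 ⊢ p0

Result: YES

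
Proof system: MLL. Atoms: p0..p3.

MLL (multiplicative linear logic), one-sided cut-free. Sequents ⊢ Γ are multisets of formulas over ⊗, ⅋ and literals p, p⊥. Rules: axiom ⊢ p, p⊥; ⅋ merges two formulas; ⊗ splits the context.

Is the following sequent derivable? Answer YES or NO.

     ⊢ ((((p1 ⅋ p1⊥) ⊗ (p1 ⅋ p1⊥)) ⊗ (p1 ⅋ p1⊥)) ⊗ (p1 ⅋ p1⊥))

Derivation (root first):
[⊗]  ⊢ ((((p1 ⅋ p1⊥) ⊗ (p1 ⅋ p1⊥)) ⊗ (p1 ⅋ p1⊥)) ⊗ (p1 ⅋ p1⊥))
  [⊗]  ⊢ (((p1 ⅋ p1⊥) ⊗ (p1 ⅋ p1⊥)) ⊗ (p1 ⅋ p1⊥))
    [⊗]  ⊢ ((p1 ⅋ p1⊥) ⊗ (p1 ⅋ p1⊥))
      [⅋]  ⊢ (p1 ⅋ p1⊥)
        [Ax]  ⊢ p1, p1⊥
      [⅋]  ⊢ (p1 ⅋ p1⊥)
        [Ax]  ⊢ p1, p1⊥
    [⅋]  ⊢ (p1 ⅋ p1⊥)
      [Ax]  ⊢ p1, p1⊥
  [⅋]  ⊢ (p1 ⅋ p1⊥)
    [Ax]  ⊢ p1, p1⊥

Result: YES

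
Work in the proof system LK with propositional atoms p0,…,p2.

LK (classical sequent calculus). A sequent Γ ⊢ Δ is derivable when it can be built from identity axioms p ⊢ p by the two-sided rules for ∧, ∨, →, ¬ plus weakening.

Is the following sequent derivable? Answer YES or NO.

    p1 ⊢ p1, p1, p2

Derivation trace:
[WR] p1 ⊢ p1, p1, p2
  [WR] p1 ⊢ p1, p1
    [Ax] p1 ⊢ p1

Result: YES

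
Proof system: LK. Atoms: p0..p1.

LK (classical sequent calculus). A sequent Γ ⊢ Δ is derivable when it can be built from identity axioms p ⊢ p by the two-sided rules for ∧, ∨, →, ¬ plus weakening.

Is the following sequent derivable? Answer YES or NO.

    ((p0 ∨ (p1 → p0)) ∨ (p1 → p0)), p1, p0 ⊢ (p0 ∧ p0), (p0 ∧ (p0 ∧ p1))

Derivation trace:
[∧R] ((p0 ∨ (p1 → p0)) ∨ (p1 → p0)), p1, p0 ⊢ (p0 ∧ p0), (p0 ∧ (p0 ∧ p1))
  [∨L] p1, ((p0 ∨ (p1 → p0)) ∨ (p1 → p0)) ⊢ (p0 ∧ p0), p0
    [∨L] p1, (p0 ∨ (p1 → p0)) ⊢ p0
      [Ax] p0 ⊢ p0
      [→L] p1, (p1 → p0) ⊢ p0
        [Ax] p1 ⊢ p1
        [Ax] p0 ⊢ p0
    [∧R] p1, (p1 → p0) ⊢ (p0 ∧ p0)
      [→L] p1, (p1 → p0) ⊢ p0
        [Ax] p1 ⊢ p1
        [Ax] p0 ⊢ p0
      [→L] p1, (p1 → p0) ⊢ p0
        [Ax] p1 ⊢ p1
        [Ax] p0 ⊢ p0
  [∧R] p1, p0 ⊢ (p0 ∧ p1)
    [Ax] p0 ⊢ p0
    [Ax] p1 ⊢ p1

Result: YES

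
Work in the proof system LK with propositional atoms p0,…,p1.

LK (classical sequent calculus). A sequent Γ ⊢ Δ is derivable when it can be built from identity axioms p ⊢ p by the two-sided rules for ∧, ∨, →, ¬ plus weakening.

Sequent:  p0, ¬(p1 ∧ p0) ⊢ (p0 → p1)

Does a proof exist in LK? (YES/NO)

Truth-table refutation:
  v=00: Γ:[p0=F, ¬(p1 ∧ p0)=T] Δ:[(p0 → p1)=T] refutes=False
  v=01: Γ:[p0=F, ¬(p1 ∧ p0)=T] Δ:[(p0 → p1)=T] refutes=False
  v=10: Γ:[p0=T, ¬(p1 ∧ p0)=T] Δ:[(p0 → p1)=F] refutes=True  ← countermodel

Result: NO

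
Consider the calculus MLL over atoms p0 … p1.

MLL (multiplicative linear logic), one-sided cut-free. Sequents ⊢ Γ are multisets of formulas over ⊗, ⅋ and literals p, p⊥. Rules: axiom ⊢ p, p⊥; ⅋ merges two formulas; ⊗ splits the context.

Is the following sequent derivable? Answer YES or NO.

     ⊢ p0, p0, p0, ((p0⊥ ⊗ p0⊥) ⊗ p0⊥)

Derivation (root first):
[⊗]  ⊢ p0, p0, p0, ((p0⊥ ⊗ p0⊥) ⊗ p0⊥)
  [⊗]  ⊢ p0, p0, (p0⊥ ⊗ p0⊥)
    [Ax]  ⊢ p0, p0⊥
    [Ax]  ⊢ p0, p0⊥
  [Ax]  ⊢ p0, p0⊥

Result: YES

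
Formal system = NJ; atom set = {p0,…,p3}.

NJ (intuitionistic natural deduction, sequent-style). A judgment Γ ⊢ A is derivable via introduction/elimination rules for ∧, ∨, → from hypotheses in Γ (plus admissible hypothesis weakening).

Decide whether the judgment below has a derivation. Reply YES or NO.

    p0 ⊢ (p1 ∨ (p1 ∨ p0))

Derivation trace:
[∨I₂] p0 ⊢ (p1 ∨ (p1 ∨ p0))
  [∨I₂] p0 ⊢ (p1 ∨ p0)
    [Ax] p0 ⊢ p0

Result: YES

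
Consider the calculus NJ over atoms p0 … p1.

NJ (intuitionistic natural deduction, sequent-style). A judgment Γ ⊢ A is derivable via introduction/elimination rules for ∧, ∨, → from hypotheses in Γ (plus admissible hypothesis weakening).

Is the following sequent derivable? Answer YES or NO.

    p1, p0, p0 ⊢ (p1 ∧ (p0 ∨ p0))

Derivation trace:
[Wk] p1, p0, p0 ⊢ (p1 ∧ (p0 ∨ p0))
  [∧I] p1, p0 ⊢ (p1 ∧ (p0 ∨ p0))
    [Ax] p1 ⊢ p1
    [∨I₁] p0 ⊢ (p0 ∨ p0)
      [Ax] p0 ⊢ p0

Result: YES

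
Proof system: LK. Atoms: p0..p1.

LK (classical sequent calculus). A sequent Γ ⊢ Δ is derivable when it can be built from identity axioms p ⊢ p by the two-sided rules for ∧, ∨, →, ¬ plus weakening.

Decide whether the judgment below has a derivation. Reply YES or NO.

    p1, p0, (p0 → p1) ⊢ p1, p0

Derivation trace:
[→L] p1, p0, (p0 → p1) ⊢ p1, p0
  [WL] p0, p1 ⊢ p0, p0
    [WR] p0 ⊢ p0, p0
      [Ax] p0 ⊢ p0
  [Ax] p1 ⊢ p1

Result: YES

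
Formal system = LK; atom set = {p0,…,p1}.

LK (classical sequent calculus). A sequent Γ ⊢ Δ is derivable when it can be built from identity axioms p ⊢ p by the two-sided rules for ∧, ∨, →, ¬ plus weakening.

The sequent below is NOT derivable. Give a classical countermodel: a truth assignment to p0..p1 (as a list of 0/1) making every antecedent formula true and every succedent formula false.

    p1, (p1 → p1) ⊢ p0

Truth-table refutation:
  v=00: Γ:[p1=F, (p1 → p1)=T] Δ:[p0=F] refutes=False
  v=01: Γ:[p1=T, (p1 → p1)=T] Δ:[p0=F] refutes=True  ← countermodel

Result: [0, 1]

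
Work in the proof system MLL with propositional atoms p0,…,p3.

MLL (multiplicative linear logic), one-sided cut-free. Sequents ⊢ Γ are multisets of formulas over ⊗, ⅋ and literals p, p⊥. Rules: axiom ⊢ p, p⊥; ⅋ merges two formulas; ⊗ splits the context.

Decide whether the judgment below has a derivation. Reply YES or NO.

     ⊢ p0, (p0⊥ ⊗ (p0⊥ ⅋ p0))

Proof tree:
[⊗]  ⊢ p0, (p0⊥ ⊗ (p0⊥ ⅋ p0))
  [Ax]  ⊢ p0, p0⊥
  [⅋]  ⊢ (p0⊥ ⅋ p0)
    [Ax]  ⊢ p0, p0⊥

Result: YES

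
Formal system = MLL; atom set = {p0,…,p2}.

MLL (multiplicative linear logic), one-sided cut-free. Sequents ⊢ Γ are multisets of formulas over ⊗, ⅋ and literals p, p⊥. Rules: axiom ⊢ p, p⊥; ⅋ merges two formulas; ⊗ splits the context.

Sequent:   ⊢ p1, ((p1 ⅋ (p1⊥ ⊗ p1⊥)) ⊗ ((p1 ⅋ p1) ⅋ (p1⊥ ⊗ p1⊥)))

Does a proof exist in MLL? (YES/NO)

Derivation trace:
[⊗]  ⊢ p1, ((p1 ⅋ (p1⊥ ⊗ p1⊥)) ⊗ ((p1 ⅋ p1) ⅋ (p1⊥ ⊗ p1⊥)))
  [⅋]  ⊢ p1, (p1 ⅋ (p1⊥ ⊗ p1⊥))
    [⊗]  ⊢ p1, p1, (p1⊥ ⊗ p1⊥)
      [Ax]  ⊢ p1, p1⊥
      [Ax]  ⊢ p1, p1⊥
  [⅋]  ⊢ ((p1 ⅋ p1) ⅋ (p1⊥ ⊗ p1⊥))
    [⅋]  ⊢ (p1⊥ ⊗ p1⊥), (p1 ⅋ p1)
      [⊗]  ⊢ p1, p1, (p1⊥ ⊗ p1⊥)
        [Ax]  ⊢ p1, p1⊥
        [Ax]  ⊢ p1, p1⊥

Result: YES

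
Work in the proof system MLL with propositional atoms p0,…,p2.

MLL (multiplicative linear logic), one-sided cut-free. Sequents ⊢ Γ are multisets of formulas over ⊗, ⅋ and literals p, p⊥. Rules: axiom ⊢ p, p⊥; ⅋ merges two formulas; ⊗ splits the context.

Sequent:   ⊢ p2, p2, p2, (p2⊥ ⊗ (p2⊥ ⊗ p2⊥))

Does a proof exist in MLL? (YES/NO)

Derivation (root first):
[⊗]  ⊢ p2, p2, p2, (p2⊥ ⊗ (p2⊥ ⊗ p2⊥))
  [Ax]  ⊢ p2, p2⊥
  [⊗]  ⊢ p2, p2, (p2⊥ ⊗ p2⊥)
    [Ax]  ⊢ p2, p2⊥
    [Ax]  ⊢ p2, p2⊥

Result: YES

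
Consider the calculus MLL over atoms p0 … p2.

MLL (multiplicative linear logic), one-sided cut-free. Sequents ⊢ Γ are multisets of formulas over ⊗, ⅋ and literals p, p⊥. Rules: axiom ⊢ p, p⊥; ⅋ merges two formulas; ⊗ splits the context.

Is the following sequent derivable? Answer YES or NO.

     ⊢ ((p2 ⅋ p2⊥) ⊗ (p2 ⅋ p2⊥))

Proof tree:
[⊗]  ⊢ ((p2 ⅋ p2⊥) ⊗ (p2 ⅋ p2⊥))
  [⅋]  ⊢ (p2 ⅋ p2⊥)
    [Ax]  ⊢ p2, p2⊥
  [⅋]  ⊢ (p2 ⅋ p2⊥)
    [Ax]  ⊢ p2, p2⊥

Result: YES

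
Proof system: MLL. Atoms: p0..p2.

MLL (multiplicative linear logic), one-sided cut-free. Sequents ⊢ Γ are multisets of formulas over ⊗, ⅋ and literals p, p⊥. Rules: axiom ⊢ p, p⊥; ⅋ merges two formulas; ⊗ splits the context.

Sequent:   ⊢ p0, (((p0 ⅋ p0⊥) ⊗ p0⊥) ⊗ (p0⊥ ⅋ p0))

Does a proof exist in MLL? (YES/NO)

Derivation trace:
[⊗]  ⊢ p0, (((p0 ⅋ p0⊥) ⊗ p0⊥) ⊗ (p0⊥ ⅋ p0))
  [⊗]  ⊢ p0, ((p0 ⅋ p0⊥) ⊗ p0⊥)
    [⅋]  ⊢ (p0 ⅋ p0⊥)
      [Ax]  ⊢ p0, p0⊥
    [Ax]  ⊢ p0, p0⊥
  [⅋]  ⊢ (p0⊥ ⅋ p0)
    [Ax]  ⊢ p0, p0⊥

Result: YES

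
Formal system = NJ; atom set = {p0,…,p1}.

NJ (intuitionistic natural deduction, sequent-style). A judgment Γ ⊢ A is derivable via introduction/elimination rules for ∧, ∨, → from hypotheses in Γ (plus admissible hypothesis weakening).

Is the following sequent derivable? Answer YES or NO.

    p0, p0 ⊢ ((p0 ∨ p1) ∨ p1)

Derivation (root first):
[Wk] p0, p0 ⊢ ((p0 ∨ p1) ∨ p1)
  [∨I₁] p0 ⊢ ((p0 ∨ p1) ∨ p1)
    [∨I₁] p0 ⊢ (p0 ∨ p1)
      [Ax] p0 ⊢ p0

Result: YES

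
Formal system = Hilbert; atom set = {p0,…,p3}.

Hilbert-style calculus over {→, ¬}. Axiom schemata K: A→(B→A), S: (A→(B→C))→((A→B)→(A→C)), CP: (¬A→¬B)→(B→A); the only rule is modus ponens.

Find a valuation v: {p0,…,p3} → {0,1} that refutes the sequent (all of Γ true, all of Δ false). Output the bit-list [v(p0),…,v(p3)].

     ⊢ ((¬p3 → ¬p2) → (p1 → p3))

Enumerate valuations to refute Γ ⊢ Δ:
  v=0000: Γ:[] Δ:[((¬p3 → ¬p2) → (p1 → p3))=T] refutes=False
  v=0001: Γ:[] Δ:[((¬p3 → ¬p2) → (p1 → p3))=T] refutes=False
  v=0010: Γ:[] Δ:[((¬p3 → ¬p2) → (p1 → p3))=T] refutes=False
  v=0011: Γ:[] Δ:[((¬p3 → ¬p2) → (p1 → p3))=T] refutes=False
  v=0100: Γ:[] Δ:[((¬p3 → ¬p2) → (p1 → p3))=F] refutes=True  ← countermodel

Result: [0, 1, 0, 0]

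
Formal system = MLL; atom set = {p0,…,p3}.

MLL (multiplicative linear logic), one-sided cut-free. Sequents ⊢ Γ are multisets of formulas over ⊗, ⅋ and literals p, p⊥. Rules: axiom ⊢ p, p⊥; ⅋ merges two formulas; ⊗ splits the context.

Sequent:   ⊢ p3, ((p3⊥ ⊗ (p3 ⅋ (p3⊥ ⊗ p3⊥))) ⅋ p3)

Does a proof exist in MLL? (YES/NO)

Derivation trace:
[⅋]  ⊢ p3, ((p3⊥ ⊗ (p3 ⅋ (p3⊥ ⊗ p3⊥))) ⅋ p3)
  [⊗]  ⊢ p3, p3, (p3⊥ ⊗ (p3 ⅋ (p3⊥ ⊗ p3⊥)))
    [Ax]  ⊢ p3, p3⊥
    [⅋]  ⊢ p3, (p3 ⅋ (p3⊥ ⊗ p3⊥))
      [⊗]  ⊢ p3, p3, (p3⊥ ⊗ p3⊥)
        [Ax]  ⊢ p3, p3⊥
        [Ax]  ⊢ p3, p3⊥

Result: YES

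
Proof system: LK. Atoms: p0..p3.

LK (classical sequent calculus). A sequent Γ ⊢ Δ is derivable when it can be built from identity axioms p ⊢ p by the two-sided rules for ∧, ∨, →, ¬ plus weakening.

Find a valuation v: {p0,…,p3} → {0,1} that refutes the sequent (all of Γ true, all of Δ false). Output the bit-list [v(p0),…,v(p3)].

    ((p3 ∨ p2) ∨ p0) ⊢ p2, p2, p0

Truth-table refutation:
  v=0000: Γ:[((p3 ∨ p2) ∨ p0)=F] Δ:[p2=F, p2=F, p0=F] refutes=False
  v=0001: Γ:[((p3 ∨ p2) ∨ p0)=T] Δ:[p2=F, p2=F, p0=F] refutes=True  ← countermodel

Result: [0, 0, 0, 1]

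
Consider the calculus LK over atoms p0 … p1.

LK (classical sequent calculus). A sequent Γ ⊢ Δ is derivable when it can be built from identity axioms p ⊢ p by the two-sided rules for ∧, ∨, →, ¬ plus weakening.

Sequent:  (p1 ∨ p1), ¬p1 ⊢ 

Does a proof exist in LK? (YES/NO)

Derivation (root first):
[¬L] (p1 ∨ p1), ¬p1 ⊢ 
  [∨L] (p1 ∨ p1) ⊢ p1
    [Ax] p1 ⊢ p1
    [Ax] p1 ⊢ p1

Result: YES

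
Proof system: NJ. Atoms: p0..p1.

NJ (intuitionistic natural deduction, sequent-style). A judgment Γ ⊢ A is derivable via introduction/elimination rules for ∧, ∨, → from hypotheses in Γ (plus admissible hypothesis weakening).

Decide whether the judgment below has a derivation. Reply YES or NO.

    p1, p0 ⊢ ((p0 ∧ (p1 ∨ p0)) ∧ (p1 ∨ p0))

Proof tree:
[∧I] p1, p0 ⊢ ((p0 ∧ (p1 ∨ p0)) ∧ (p1 ∨ p0))
  [∧I] p0 ⊢ (p0 ∧ (p1 ∨ p0))
    [Ax] p0 ⊢ p0
    [∨I₂] p0 ⊢ (p1 ∨ p0)
      [Ax] p0 ⊢ p0
  [∨I₁] p1 ⊢ (p1 ∨ p0)
    [Ax] p1 ⊢ p1

Result: YES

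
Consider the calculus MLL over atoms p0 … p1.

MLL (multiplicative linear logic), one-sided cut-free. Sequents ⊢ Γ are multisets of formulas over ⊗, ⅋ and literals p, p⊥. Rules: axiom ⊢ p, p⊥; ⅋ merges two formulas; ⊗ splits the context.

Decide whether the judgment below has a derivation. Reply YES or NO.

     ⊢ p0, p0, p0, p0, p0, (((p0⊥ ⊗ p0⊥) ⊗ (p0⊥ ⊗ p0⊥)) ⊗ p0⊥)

Derivation (root first):
[⊗]  ⊢ p0, p0, p0, p0, p0, (((p0⊥ ⊗ p0⊥) ⊗ (p0⊥ ⊗ p0⊥)) ⊗ p0⊥)
  [⊗]  ⊢ p0, p0, p0, p0, ((p0⊥ ⊗ p0⊥) ⊗ (p0⊥ ⊗ p0⊥))
    [⊗]  ⊢ p0, p0, (p0⊥ ⊗ p0⊥)
      [Ax]  ⊢ p0, p0⊥
      [Ax]  ⊢ p0, p0⊥
    [⊗]  ⊢ p0, p0, (p0⊥ ⊗ p0⊥)
      [Ax]  ⊢ p0, p0⊥
      [Ax]  ⊢ p0, p0⊥
  [Ax]  ⊢ p0, p0⊥

Result: YES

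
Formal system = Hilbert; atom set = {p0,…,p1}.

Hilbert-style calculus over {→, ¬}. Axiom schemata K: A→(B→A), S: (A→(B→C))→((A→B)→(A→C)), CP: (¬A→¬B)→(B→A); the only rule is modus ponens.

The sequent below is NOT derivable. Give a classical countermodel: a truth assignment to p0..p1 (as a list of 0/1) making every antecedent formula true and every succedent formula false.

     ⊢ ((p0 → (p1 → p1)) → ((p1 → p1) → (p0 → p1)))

Truth-table refutation:
  v=00: Γ:[] Δ:[((p0 → (p1 → p1)) → ((p1 → p1) → (p0 → p1)))=T] refutes=False
  v=01: Γ:[] Δ:[((p0 → (p1 → p1)) → ((p1 → p1) → (p0 → p1)))=T] refutes=False
  v=10: Γ:[] Δ:[((p0 → (p1 → p1)) → ((p1 → p1) → (p0 → p1)))=F] refutes=True  ← countermodel

Result: [1, 0]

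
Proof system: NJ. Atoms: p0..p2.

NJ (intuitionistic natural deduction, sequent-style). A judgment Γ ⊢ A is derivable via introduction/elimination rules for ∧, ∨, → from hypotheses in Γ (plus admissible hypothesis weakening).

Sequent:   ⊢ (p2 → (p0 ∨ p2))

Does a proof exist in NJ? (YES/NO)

Derivation (root first):
[→I]  ⊢ (p2 → (p0 ∨ p2))
  [∨I₂] p2 ⊢ (p0 ∨ p2)
    [Ax] p2 ⊢ p2

Result: YES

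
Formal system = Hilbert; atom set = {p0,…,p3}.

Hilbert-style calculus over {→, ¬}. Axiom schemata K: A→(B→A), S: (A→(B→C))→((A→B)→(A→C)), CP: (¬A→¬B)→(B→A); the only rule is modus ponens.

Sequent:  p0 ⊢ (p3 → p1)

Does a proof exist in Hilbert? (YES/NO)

Enumerate valuations to refute Γ ⊢ Δ:
  v=0000: Γ:[p0=F] Δ:[(p3 → p1)=T] refutes=False
  v=0001: Γ:[p0=F] Δ:[(p3 → p1)=F] refutes=False
  v=0010: Γ:[p0=F] Δ:[(p3 → p1)=T] refutes=False
  v=0011: Γ:[p0=F] Δ:[(p3 → p1)=F] refutes=False
  v=0100: Γ:[p0=F] Δ:[(p3 → p1)=T] refutes=False
  v=0101: Γ:[p0=F] Δ:[(p3 → p1)=T] refutes=False
  v=0110: Γ:[p0=F] Δ:[(p3 → p1)=T] refutes=False
  v=0111: Γ:[p0=F] Δ:[(p3 → p1)=T] refutes=False
  v=1000: Γ:[p0=T] Δ:[(p3 → p1)=T] refutes=False
  v=1001: Γ:[p0=T] Δ:[(p3 → p1)=F] refutes=True  ← countermodel

Result: NO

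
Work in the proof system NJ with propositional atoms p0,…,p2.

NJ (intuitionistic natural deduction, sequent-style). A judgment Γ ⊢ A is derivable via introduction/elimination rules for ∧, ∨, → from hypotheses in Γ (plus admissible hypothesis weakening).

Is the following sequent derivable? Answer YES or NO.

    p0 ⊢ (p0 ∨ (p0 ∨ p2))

Derivation (root first):
[∨I₂] p0 ⊢ (p0 ∨ (p0 ∨ p2))
  [∨I₁] p0 ⊢ (p0 ∨ p2)
    [Ax] p0 ⊢ p0

Result: YES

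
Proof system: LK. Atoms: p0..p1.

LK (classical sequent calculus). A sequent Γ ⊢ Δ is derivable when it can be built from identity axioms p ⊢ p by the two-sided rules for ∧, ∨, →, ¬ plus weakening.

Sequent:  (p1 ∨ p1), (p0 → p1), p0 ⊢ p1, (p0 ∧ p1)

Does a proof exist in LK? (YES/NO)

Derivation (root first):
[∧R] (p1 ∨ p1), (p0 → p1), p0 ⊢ p1, (p0 ∧ p1)
  [→L] p0, (p0 → p1) ⊢ p1, p0
    [WR] p0 ⊢ p0, p0
      [Ax] p0 ⊢ p0
    [Ax] p1 ⊢ p1
  [∨L] (p1 ∨ p1) ⊢ p1
    [Ax] p1 ⊢ p1
    [Ax] p1 ⊢ p1

Result: YES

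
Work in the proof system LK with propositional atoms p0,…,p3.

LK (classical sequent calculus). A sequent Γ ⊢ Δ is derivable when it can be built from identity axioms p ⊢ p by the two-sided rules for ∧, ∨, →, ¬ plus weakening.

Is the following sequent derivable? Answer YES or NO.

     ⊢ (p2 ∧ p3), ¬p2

Enumerate valuations to refute Γ ⊢ Δ:
  v=0000: Γ:[] Δ:[(p2 ∧ p3)=F, ¬p2=T] refutes=False
  v=0001: Γ:[] Δ:[(p2 ∧ p3)=F, ¬p2=T] refutes=False
  v=0010: Γ:[] Δ:[(p2 ∧ p3)=F, ¬p2=F] refutes=True  ← countermodel

Result: NO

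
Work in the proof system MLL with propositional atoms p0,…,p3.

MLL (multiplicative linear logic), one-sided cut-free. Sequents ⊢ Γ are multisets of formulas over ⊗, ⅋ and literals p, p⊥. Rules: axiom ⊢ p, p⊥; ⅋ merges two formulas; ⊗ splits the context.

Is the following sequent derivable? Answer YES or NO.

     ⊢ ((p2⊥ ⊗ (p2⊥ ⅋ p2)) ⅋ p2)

Derivation trace:
[⅋]  ⊢ ((p2⊥ ⊗ (p2⊥ ⅋ p2)) ⅋ p2)
  [⊗]  ⊢ p2, (p2⊥ ⊗ (p2⊥ ⅋ p2))
    [Ax]  ⊢ p2, p2⊥
    [⅋]  ⊢ (p2⊥ ⅋ p2)
      [Ax]  ⊢ p2, p2⊥

Result: YES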